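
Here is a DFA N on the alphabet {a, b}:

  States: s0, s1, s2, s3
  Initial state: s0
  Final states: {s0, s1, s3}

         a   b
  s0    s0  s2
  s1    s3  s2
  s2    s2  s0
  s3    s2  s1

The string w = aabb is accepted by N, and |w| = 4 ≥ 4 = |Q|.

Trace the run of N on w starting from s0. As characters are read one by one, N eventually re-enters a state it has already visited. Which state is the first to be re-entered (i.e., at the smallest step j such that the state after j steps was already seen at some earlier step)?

s0

Run of N on w = a a b b:
  step 0: s0  (start)
  step 1: s0  (read a: s0→s0)   ← first repeat (s0 seen earlier)
  step 2: s0  (read a: s0→s0)
  step 3: s2  (read b: s0→s2)
  step 4: s0  (read b: s2→s0)

The earliest repeat is at step j = 1: N is in s0, which it already visited at step i = 0.
Pumping length from the standard proof: p = 4 (the number of states). The repeated state found above gives |xy| = j ≤ 4 and |y| = j − i ≥ 1.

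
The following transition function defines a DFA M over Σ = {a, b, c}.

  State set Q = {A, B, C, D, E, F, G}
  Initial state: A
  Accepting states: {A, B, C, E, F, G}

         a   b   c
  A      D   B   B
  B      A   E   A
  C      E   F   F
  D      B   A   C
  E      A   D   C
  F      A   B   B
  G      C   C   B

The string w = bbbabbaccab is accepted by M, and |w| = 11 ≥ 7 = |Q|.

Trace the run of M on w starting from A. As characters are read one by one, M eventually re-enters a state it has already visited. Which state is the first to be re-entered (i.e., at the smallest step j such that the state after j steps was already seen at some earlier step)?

Run of M on w = b b b a b b a c c a b:
  step 0: A  (start)
  step 1: B  (read b: A→B)
  step 2: E  (read b: B→E)
  step 3: D  (read b: E→D)
  step 4: B  (read a: D→B)   ← first repeat (B seen earlier)
  step 5: E  (read b: B→E)
  step 6: D  (read b: E→D)
  step 7: B  (read a: D→B)
  step 8: A  (read c: B→A)
  step 9: B  (read c: A→B)
  step 10: A  (read a: B→A)
  step 11: B  (read b: A→B)

The earliest repeat is at step j = 4: M is in B, which it already visited at step i = 1.
With |Q| = 7, pigeonhole forces a state repeat no later than step 7; the substring read between the first and second visits to that state can be pumped.

B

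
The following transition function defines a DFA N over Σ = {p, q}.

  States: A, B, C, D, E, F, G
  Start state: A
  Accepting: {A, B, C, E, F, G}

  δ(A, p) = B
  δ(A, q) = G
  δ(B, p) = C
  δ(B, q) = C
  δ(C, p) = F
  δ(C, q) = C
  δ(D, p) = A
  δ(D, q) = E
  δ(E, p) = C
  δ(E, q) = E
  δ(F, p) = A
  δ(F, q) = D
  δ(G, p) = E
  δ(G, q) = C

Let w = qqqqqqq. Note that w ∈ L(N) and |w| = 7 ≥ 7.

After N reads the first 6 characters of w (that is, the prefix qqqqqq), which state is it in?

State sequence: A -q-> G -q-> C -q-> C -q-> C -q-> C -q-> C

After reading 6 characters, N is in state C.
(This kind of state-tracing is the core of the pumping-lemma construction: with 7 states, pigeonhole forces a repeat within the first 7 steps.)

C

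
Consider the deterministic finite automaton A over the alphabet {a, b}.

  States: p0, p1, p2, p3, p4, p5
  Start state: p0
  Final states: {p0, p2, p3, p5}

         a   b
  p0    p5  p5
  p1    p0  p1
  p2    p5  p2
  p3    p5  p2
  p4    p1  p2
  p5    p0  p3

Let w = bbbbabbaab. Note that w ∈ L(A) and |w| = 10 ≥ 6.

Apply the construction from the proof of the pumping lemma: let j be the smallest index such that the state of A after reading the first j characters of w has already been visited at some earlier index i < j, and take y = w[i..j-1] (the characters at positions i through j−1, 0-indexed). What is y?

b

State sequence: p0 -b-> p5 -b-> p3 -b-> p2 -b-> p2 -a-> p5 -b-> p3 -b-> p2 -a-> p5 -a-> p0 -b-> p5
First repeat at step 4: p2 was already visited.

So i = 3, j = 4, giving x = w[0:3] = bbb, y = w[3:4] = b, z = w[4:10] = abbaab.
Check: |xy| = 4 ≤ 6 and |y| = 1 ≥ 1. Reading y takes A from p2 back to p2, so every xyⁱz is accepted.
The DFA has 6 states, so the proof of the pumping lemma guarantees a repeated state among the first 6+1 visited; the segment between the two visits is the pumpable y.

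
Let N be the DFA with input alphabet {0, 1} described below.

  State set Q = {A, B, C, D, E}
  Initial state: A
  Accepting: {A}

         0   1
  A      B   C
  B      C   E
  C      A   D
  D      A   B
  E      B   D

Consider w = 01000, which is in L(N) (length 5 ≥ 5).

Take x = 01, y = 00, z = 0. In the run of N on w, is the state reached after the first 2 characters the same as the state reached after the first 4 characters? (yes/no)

State sequence: A -0-> B -1-> E -0-> B -0-> C

After x (step 2): E. After xy (step 4): C.
They differ (E ≠ C), so y is not a cycle from the state after x; this split is not the one the pumping-lemma construction produces, and pumping y need not keep the string in L(N).

no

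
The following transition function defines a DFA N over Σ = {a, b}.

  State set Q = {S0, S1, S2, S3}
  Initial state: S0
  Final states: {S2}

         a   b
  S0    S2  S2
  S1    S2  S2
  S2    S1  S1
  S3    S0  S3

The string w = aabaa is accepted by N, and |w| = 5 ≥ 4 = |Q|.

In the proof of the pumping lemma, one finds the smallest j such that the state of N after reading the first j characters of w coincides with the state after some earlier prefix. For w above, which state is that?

State sequence: S0 -a-> S2 -a-> S1 -b-> S2 -a-> S1 -a-> S2
First repeat at step 3: S2 was already visited.

The earliest repeat is at step j = 3: N is in S2, which it already visited at step i = 1.
Pumping length from the standard proof: p = 4 (the number of states). The repeated state found above gives |xy| = j ≤ 4 and |y| = j − i ≥ 1.

S2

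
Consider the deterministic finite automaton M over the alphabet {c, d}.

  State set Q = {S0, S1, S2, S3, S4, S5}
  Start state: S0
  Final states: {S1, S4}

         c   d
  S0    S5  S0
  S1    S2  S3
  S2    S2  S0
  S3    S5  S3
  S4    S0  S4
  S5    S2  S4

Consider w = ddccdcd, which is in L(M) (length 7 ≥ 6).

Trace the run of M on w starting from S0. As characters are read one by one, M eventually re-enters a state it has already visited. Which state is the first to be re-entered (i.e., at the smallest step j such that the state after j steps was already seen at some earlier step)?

S0

State sequence: S0 -d-> S0 -d-> S0 -c-> S5 -c-> S2 -d-> S0 -c-> S5 -d-> S4
First repeat at step 1: S0 was already visited.

The earliest repeat is at step j = 1: M is in S0, which it already visited at step i = 0.
The DFA has 6 states, so the proof of the pumping lemma guarantees a repeated state among the first 6+1 visited; the segment between the two visits is the pumpable y.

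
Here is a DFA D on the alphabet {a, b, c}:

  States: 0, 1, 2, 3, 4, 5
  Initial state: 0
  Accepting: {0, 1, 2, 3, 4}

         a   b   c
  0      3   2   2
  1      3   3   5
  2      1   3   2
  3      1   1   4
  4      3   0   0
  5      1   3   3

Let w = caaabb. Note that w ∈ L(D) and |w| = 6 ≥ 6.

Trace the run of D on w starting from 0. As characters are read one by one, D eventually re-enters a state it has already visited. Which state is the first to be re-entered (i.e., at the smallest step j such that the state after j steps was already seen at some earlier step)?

1

Run of D on w = c a a a b b:
  step 0: 0  (start)
  step 1: 2  (read c: 0→2)
  step 2: 1  (read a: 2→1)
  step 3: 3  (read a: 1→3)
  step 4: 1  (read a: 3→1)   ← first repeat (1 seen earlier)
  step 5: 3  (read b: 1→3)
  step 6: 1  (read b: 3→1)

The earliest repeat is at step j = 4: D is in 1, which it already visited at step i = 2.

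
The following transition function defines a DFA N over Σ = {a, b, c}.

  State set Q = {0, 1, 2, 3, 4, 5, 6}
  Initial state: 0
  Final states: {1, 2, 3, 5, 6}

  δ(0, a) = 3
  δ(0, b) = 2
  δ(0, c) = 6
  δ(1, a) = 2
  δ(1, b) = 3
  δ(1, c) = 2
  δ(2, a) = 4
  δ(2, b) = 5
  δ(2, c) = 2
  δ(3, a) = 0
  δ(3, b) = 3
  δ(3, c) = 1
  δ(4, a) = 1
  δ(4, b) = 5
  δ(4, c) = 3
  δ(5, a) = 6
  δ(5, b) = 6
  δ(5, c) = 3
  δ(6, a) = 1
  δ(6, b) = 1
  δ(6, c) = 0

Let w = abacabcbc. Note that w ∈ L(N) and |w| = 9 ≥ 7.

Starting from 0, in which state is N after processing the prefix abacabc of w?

1

State sequence: 0 -a-> 3 -b-> 3 -a-> 0 -c-> 6 -a-> 1 -b-> 3 -c-> 1

After reading 7 characters, N is in state 1.
(This kind of state-tracing is the core of the pumping-lemma construction: with 7 states, pigeonhole forces a repeat within the first 7 steps.)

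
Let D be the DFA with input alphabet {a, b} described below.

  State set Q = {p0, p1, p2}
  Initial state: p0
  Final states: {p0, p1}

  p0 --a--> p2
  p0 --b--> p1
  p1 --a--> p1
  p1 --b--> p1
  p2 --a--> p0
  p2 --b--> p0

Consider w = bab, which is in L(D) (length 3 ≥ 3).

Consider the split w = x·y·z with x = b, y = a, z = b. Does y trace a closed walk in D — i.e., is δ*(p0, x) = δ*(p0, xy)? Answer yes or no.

yes

Run of D on the first 2 characters of w = b a:
  step 0: p0  (start)
  step 1: p1  (read b: p0→p1)
  step 2: p1  (read a: p1→p1)

After x (step 1): p1. After xy (step 2): p1.
They match, so y = a drives D around a cycle from p1 back to itself; pumping y any number of times keeps D in p1 before reading z, and xyⁱz ∈ L(D) for every i ≥ 0.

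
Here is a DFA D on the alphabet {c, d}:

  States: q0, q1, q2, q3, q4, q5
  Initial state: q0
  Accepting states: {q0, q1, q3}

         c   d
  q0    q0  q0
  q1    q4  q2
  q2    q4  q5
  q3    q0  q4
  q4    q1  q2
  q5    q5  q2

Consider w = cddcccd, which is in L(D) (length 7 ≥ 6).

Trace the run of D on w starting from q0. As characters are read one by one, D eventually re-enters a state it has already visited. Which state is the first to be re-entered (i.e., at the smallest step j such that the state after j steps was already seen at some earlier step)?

q0

State sequence: q0 -c-> q0 -d-> q0 -d-> q0 -c-> q0 -c-> q0 -c-> q0 -d-> q0
First repeat at step 1: q0 was already visited.

The earliest repeat is at step j = 1: D is in q0, which it already visited at step i = 0.
Since D has 6 states, any run of length ≥ 6 visits 6+1 states, so by pigeonhole some state repeats within the first 6 steps — that repeat gives the pumpable loop.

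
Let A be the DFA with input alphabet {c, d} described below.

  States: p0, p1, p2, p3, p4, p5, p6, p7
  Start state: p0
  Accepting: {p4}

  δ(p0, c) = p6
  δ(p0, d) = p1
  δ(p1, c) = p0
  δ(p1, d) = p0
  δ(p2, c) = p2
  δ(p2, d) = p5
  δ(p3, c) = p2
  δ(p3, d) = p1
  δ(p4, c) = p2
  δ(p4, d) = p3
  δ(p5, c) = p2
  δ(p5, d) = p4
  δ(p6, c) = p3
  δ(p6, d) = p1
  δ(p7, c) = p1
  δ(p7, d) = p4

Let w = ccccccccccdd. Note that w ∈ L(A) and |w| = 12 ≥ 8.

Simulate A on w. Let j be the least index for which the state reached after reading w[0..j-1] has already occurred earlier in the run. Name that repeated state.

Run of A on w = c c c c c c c c c c d d:
  step 0: p0  (start)
  step 1: p6  (read c: p0→p6)
  step 2: p3  (read c: p6→p3)
  step 3: p2  (read c: p3→p2)
  step 4: p2  (read c: p2→p2)   ← first repeat (p2 seen earlier)
  step 5: p2  (read c: p2→p2)
  step 6: p2  (read c: p2→p2)
  step 7: p2  (read c: p2→p2)
  step 8: p2  (read c: p2→p2)
  step 9: p2  (read c: p2→p2)
  step 10: p2  (read c: p2→p2)
  step 11: p5  (read d: p2→p5)
  step 12: p4  (read d: p5→p4)

The earliest repeat is at step j = 4: A is in p2, which it already visited at step i = 3.
The DFA has 8 states, so the proof of the pumping lemma guarantees a repeated state among the first 8+1 visited; the segment between the two visits is the pumpable y.

p2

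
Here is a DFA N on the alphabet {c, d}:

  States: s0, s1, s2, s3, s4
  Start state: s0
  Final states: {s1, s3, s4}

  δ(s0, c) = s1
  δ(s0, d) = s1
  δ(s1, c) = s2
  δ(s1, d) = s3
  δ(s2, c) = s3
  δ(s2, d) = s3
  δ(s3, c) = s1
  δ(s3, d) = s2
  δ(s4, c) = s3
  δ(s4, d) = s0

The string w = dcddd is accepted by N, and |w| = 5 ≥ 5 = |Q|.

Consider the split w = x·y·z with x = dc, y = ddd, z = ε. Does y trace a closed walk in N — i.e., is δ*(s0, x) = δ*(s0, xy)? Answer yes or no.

no

State sequence: s0 -d-> s1 -c-> s2 -d-> s3 -d-> s2 -d-> s3

After x (step 2): s2. After xy (step 5): s3.
They differ (s2 ≠ s3), so y is not a cycle from the state after x; this split is not the one the pumping-lemma construction produces, and pumping y need not keep the string in L(N).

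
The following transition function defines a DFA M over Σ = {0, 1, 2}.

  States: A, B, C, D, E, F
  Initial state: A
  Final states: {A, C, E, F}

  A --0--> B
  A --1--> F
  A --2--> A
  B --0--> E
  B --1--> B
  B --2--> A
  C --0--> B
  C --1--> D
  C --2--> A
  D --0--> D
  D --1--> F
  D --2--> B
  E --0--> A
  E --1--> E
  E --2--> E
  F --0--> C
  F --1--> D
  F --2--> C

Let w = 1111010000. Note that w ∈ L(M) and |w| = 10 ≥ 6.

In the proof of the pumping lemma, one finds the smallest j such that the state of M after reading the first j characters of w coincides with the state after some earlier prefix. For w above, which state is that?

F

Run of M on w = 1 1 1 1 0 1 0 0 0 0:
  step 0: A  (start)
  step 1: F  (read 1: A→F)
  step 2: D  (read 1: F→D)
  step 3: F  (read 1: D→F)   ← first repeat (F seen earlier)
  step 4: D  (read 1: F→D)
  step 5: D  (read 0: D→D)
  step 6: F  (read 1: D→F)
  step 7: C  (read 0: F→C)
  step 8: B  (read 0: C→B)
  step 9: E  (read 0: B→E)
  step 10: A  (read 0: E→A)

The earliest repeat is at step j = 3: M is in F, which it already visited at step i = 1.
The DFA has 6 states, so the proof of the pumping lemma guarantees a repeated state among the first 6+1 visited; the segment between the two visits is the pumpable y.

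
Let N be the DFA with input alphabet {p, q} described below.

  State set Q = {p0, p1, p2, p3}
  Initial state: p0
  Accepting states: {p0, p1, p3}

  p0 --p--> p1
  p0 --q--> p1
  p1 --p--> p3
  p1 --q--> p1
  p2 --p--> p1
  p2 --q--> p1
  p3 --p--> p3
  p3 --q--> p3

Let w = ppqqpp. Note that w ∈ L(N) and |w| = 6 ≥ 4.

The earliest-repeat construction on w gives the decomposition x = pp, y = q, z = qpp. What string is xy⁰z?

xy⁰z = xz = pp·qpp = ppqpp.
Reading y = q takes N from p3 back to p3, so after x the machine is still in p3, and z then leads to the accepting state p3. Hence ppqpp ∈ L(N).

ppqpp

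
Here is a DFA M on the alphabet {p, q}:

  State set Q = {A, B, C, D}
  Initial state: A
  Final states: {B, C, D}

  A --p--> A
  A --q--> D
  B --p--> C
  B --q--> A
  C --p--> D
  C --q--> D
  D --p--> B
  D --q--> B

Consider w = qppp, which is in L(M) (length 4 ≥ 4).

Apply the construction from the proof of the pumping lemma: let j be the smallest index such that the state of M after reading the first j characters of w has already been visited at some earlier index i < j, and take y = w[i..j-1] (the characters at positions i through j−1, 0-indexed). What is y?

State sequence: A -q-> D -p-> B -p-> C -p-> D
First repeat at step 4: D was already visited.

So i = 1, j = 4, giving x = w[0:1] = q, y = w[1:4] = ppp, z = w[4:4] = ε.
Check: |xy| = 4 ≤ 4 and |y| = 3 ≥ 1. Reading y takes M from D back to D, so every xyⁱz is accepted.

ppp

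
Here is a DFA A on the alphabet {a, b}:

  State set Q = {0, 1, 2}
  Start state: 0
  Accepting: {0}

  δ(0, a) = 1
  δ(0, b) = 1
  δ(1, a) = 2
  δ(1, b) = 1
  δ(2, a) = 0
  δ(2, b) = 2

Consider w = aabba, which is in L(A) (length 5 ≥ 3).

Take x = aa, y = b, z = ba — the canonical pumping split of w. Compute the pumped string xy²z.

aabbba

xy^2z = aa·b·b·ba = aabbba.
Reading y = b takes A from 2 back to 2, so after x·y·y the machine is still in 2, and z then leads to the accepting state 0. Hence aabbba ∈ L(A).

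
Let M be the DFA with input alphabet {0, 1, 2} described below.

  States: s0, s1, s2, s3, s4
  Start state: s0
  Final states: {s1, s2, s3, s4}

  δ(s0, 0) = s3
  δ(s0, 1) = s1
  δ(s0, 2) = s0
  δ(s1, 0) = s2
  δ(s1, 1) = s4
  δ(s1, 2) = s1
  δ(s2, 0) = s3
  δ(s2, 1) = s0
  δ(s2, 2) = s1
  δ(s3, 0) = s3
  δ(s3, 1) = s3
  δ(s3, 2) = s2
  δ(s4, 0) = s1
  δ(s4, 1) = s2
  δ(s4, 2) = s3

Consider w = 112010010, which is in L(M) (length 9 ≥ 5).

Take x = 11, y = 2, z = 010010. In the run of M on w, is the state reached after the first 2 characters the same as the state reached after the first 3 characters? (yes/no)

no

Run of M on the first 3 characters of w = 1 1 2:
  step 0: s0  (start)
  step 1: s1  (read 1: s0→s1)
  step 2: s4  (read 1: s1→s4)
  step 3: s3  (read 2: s4→s3)

After x (step 2): s4. After xy (step 3): s3.
They differ (s4 ≠ s3), so y is not a cycle from the state after x; this split is not the one the pumping-lemma construction produces, and pumping y need not keep the string in L(M).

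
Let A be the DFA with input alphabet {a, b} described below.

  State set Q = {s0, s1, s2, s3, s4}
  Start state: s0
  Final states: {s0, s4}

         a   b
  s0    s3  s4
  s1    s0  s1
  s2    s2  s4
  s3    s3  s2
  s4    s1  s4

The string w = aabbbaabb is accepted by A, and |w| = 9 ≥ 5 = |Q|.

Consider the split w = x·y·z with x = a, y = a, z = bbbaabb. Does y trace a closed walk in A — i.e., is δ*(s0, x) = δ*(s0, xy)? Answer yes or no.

State sequence: s0 -a-> s3 -a-> s3

After x (step 1): s3. After xy (step 2): s3.
They match, so y = a drives A around a cycle from s3 back to itself; pumping y any number of times keeps A in s3 before reading z, and xyⁱz ∈ L(A) for every i ≥ 0.

yes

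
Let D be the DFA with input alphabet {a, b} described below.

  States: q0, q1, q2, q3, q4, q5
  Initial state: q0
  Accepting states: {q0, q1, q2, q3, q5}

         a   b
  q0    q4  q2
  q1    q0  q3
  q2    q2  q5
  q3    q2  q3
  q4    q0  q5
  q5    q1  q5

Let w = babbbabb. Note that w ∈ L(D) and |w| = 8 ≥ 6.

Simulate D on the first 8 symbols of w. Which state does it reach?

State sequence: q0 -b-> q2 -a-> q2 -b-> q5 -b-> q5 -b-> q5 -a-> q1 -b-> q3 -b-> q3

After reading 8 characters, D is in state q3.
(This kind of state-tracing is the core of the pumping-lemma construction: with 6 states, pigeonhole forces a repeat within the first 6 steps.)

q3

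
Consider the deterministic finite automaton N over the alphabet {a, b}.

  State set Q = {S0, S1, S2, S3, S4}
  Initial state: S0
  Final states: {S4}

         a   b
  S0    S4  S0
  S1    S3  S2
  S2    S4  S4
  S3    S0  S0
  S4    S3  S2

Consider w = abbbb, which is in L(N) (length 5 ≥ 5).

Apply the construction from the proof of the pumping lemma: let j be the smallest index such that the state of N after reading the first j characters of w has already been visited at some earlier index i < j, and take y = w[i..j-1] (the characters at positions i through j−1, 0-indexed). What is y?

bb

Run of N on w = a b b b b:
  step 0: S0  (start)
  step 1: S4  (read a: S0→S4)
  step 2: S2  (read b: S4→S2)
  step 3: S4  (read b: S2→S4)   ← first repeat (S4 seen earlier)
  step 4: S2  (read b: S4→S2)
  step 5: S4  (read b: S2→S4)

So i = 1, j = 3, giving x = w[0:1] = a, y = w[1:3] = bb, z = w[3:5] = bb.
Check: |xy| = 3 ≤ 5 and |y| = 2 ≥ 1. Reading y takes N from S4 back to S4, so every xyⁱz is accepted.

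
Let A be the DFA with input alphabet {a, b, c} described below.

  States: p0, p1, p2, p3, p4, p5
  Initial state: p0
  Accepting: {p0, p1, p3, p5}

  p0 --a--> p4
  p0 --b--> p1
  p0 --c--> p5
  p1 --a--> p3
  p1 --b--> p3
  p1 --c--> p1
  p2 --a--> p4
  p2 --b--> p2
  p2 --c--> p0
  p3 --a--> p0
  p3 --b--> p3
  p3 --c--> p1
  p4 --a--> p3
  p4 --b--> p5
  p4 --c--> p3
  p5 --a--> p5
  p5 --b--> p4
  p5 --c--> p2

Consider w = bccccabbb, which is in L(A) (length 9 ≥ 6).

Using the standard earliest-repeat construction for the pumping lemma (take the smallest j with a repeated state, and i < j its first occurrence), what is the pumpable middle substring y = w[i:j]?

c

State sequence: p0 -b-> p1 -c-> p1 -c-> p1 -c-> p1 -c-> p1 -a-> p3 -b-> p3 -b-> p3 -b-> p3
First repeat at step 2: p1 was already visited.

So i = 1, j = 2, giving x = w[0:1] = b, y = w[1:2] = c, z = w[2:9] = cccabbb.
Check: |xy| = 2 ≤ 6 and |y| = 1 ≥ 1. Reading y takes A from p1 back to p1, so every xyⁱz is accepted.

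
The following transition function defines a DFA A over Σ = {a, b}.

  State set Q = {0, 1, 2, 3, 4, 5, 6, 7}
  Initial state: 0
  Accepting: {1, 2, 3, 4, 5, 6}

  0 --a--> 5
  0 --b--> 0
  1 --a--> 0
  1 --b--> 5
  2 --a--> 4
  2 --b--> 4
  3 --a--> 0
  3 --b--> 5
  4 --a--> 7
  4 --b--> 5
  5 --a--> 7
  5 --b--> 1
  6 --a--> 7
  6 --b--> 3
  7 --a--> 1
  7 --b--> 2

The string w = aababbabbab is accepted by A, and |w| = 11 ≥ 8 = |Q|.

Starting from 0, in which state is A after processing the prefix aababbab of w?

0

Run of A on the first 8 characters of w = a a b a b b a b:
  step 0: 0  (start)
  step 1: 5  (read a: 0→5)
  step 2: 7  (read a: 5→7)
  step 3: 2  (read b: 7→2)
  step 4: 4  (read a: 2→4)
  step 5: 5  (read b: 4→5)
  step 6: 1  (read b: 5→1)
  step 7: 0  (read a: 1→0)
  step 8: 0  (read b: 0→0)

After reading 8 characters, A is in state 0.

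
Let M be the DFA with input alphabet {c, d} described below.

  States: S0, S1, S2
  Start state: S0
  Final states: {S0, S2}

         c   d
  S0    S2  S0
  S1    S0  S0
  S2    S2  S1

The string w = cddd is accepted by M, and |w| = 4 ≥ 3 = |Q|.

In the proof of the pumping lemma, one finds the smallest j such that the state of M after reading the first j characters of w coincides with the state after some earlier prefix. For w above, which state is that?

S0

Run of M on w = c d d d:
  step 0: S0  (start)
  step 1: S2  (read c: S0→S2)
  step 2: S1  (read d: S2→S1)
  step 3: S0  (read d: S1→S0)   ← first repeat (S0 seen earlier)
  step 4: S0  (read d: S0→S0)

The earliest repeat is at step j = 3: M is in S0, which it already visited at step i = 0.
Since M has 3 states, any run of length ≥ 3 visits 3+1 states, so by pigeonhole some state repeats within the first 3 steps — that repeat gives the pumpable loop.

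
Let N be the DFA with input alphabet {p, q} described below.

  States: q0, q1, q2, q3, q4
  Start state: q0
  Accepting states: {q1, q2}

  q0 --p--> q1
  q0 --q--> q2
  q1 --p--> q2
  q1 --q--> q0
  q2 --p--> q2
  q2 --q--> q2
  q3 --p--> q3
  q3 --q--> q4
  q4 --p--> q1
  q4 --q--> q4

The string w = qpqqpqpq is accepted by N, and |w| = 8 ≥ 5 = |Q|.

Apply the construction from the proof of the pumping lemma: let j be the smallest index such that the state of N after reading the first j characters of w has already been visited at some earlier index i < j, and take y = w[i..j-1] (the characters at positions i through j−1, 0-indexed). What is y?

State sequence: q0 -q-> q2 -p-> q2 -q-> q2 -q-> q2 -p-> q2 -q-> q2 -p-> q2 -q-> q2
First repeat at step 2: q2 was already visited.

So i = 1, j = 2, giving x = w[0:1] = q, y = w[1:2] = p, z = w[2:8] = qqpqpq.
Check: |xy| = 2 ≤ 5 and |y| = 1 ≥ 1. Reading y takes N from q2 back to q2, so every xyⁱz is accepted.

p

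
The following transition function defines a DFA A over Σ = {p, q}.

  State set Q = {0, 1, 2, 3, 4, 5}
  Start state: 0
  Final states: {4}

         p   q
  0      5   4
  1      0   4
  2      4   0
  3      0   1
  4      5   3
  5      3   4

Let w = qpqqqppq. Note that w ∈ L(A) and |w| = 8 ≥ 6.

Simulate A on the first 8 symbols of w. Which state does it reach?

State sequence: 0 -q-> 4 -p-> 5 -q-> 4 -q-> 3 -q-> 1 -p-> 0 -p-> 5 -q-> 4

After reading 8 characters, A is in state 4.

4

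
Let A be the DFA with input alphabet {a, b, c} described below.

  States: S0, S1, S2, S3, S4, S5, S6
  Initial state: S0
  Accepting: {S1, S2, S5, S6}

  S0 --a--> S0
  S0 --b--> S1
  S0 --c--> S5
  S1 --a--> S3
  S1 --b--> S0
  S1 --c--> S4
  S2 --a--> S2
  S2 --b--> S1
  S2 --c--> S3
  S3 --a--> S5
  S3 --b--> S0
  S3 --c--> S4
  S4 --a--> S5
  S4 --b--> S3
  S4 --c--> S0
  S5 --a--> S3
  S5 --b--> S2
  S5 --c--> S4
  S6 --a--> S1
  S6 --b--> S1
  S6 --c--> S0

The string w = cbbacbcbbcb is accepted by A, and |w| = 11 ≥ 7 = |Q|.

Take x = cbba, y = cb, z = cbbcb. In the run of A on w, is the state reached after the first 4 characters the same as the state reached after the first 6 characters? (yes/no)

yes

Run of A on the first 6 characters of w = c b b a c b:
  step 0: S0  (start)
  step 1: S5  (read c: S0→S5)
  step 2: S2  (read b: S5→S2)
  step 3: S1  (read b: S2→S1)
  step 4: S3  (read a: S1→S3)
  step 5: S4  (read c: S3→S4)
  step 6: S3  (read b: S4→S3)

After x (step 4): S3. After xy (step 6): S3.
They match, so y = cb drives A around a cycle from S3 back to itself; pumping y any number of times keeps A in S3 before reading z, and xyⁱz ∈ L(A) for every i ≥ 0.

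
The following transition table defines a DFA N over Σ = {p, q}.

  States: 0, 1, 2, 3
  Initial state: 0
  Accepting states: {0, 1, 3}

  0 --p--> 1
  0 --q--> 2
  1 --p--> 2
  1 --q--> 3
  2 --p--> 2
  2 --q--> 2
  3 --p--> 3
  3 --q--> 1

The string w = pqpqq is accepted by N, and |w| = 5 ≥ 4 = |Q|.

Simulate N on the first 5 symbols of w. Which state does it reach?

3

Run of N on the first 5 characters of w = p q p q q:
  step 0: 0  (start)
  step 1: 1  (read p: 0→1)
  step 2: 3  (read q: 1→3)
  step 3: 3  (read p: 3→3)
  step 4: 1  (read q: 3→1)
  step 5: 3  (read q: 1→3)

After reading 5 characters, N is in state 3.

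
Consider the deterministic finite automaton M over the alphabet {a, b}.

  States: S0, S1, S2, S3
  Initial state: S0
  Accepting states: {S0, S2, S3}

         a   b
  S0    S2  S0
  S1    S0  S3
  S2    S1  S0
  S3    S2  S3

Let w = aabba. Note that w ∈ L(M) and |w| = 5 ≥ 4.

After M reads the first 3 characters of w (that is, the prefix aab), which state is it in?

S3

State sequence: S0 -a-> S2 -a-> S1 -b-> S3

After reading 3 characters, M is in state S3.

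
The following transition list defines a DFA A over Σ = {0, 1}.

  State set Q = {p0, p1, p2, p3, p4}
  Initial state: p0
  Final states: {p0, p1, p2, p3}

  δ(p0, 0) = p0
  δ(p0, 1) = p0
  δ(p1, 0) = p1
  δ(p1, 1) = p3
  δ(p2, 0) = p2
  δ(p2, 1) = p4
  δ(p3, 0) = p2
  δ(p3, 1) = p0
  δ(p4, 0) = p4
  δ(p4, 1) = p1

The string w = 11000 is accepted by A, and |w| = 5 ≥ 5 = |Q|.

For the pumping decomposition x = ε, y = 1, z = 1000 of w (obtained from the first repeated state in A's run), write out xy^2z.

111000

xy^2z = ε·1·1·1000 = 111000.
Reading y = 1 takes A from p0 back to p0, so after x·y·y the machine is still in p0, and z then leads to the accepting state p0. Hence 111000 ∈ L(A).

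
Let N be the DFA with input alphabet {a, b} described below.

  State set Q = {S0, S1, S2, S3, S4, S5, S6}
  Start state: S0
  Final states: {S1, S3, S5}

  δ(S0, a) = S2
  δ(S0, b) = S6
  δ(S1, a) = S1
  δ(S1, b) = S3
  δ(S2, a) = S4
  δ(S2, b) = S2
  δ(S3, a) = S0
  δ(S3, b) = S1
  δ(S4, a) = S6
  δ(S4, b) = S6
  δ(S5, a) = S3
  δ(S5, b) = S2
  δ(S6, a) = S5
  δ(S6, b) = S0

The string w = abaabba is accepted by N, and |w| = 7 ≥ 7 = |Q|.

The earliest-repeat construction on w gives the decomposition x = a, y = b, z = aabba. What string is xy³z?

abbbaabba

xy^3z = a·b·b·b·aabba = abbbaabba.
Reading y = b takes N from S2 back to S2, so after x·y·y·y the machine is still in S2, and z then leads to the accepting state S5. Hence abbbaabba ∈ L(N).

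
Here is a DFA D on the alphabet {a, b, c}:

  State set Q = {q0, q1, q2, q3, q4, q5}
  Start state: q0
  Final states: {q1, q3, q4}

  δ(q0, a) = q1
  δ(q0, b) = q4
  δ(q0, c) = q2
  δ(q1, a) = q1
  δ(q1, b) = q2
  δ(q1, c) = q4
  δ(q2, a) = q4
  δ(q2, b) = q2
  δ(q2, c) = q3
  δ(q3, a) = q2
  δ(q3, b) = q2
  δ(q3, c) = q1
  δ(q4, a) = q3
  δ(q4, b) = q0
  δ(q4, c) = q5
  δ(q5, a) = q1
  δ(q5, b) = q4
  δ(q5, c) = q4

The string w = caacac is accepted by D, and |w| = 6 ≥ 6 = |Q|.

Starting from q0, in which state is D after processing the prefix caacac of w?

q4

Run of D on the first 6 characters of w = c a a c a c:
  step 0: q0  (start)
  step 1: q2  (read c: q0→q2)
  step 2: q4  (read a: q2→q4)
  step 3: q3  (read a: q4→q3)
  step 4: q1  (read c: q3→q1)
  step 5: q1  (read a: q1→q1)
  step 6: q4  (read c: q1→q4)

After reading 6 characters, D is in state q4.
(This kind of state-tracing is the core of the pumping-lemma construction: with 6 states, pigeonhole forces a repeat within the first 6 steps.)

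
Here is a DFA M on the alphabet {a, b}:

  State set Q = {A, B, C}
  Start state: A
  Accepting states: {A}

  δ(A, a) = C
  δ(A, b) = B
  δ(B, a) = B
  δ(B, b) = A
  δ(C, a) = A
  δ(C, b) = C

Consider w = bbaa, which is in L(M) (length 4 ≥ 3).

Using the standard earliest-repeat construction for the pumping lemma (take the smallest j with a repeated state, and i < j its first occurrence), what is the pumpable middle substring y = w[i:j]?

Run of M on w = b b a a:
  step 0: A  (start)
  step 1: B  (read b: A→B)
  step 2: A  (read b: B→A)   ← first repeat (A seen earlier)
  step 3: C  (read a: A→C)
  step 4: A  (read a: C→A)

So i = 0, j = 2, giving x = w[0:0] = ε, y = w[0:2] = bb, z = w[2:4] = aa.
Check: |xy| = 2 ≤ 3 and |y| = 2 ≥ 1. Reading y takes M from A back to A, so every xyⁱz is accepted.

bb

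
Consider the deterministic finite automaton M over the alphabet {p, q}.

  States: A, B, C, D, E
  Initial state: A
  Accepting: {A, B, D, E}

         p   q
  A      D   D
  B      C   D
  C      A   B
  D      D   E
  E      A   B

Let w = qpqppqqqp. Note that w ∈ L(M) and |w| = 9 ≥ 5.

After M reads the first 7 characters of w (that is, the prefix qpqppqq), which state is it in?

State sequence: A -q-> D -p-> D -q-> E -p-> A -p-> D -q-> E -q-> B

After reading 7 characters, M is in state B.
(This kind of state-tracing is the core of the pumping-lemma construction: with 5 states, pigeonhole forces a repeat within the first 5 steps.)

B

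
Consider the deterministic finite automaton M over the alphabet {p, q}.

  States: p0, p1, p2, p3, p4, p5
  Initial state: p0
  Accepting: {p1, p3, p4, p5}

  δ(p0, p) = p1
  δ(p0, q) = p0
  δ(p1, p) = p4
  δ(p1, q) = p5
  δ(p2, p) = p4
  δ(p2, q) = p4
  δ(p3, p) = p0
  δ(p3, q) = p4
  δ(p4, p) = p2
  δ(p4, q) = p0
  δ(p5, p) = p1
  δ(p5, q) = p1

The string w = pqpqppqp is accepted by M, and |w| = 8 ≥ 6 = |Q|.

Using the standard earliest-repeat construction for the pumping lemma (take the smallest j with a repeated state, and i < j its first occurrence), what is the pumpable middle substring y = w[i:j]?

State sequence: p0 -p-> p1 -q-> p5 -p-> p1 -q-> p5 -p-> p1 -p-> p4 -q-> p0 -p-> p1
First repeat at step 3: p1 was already visited.

So i = 1, j = 3, giving x = w[0:1] = p, y = w[1:3] = qp, z = w[3:8] = qppqp.
Check: |xy| = 3 ≤ 6 and |y| = 2 ≥ 1. Reading y takes M from p1 back to p1, so every xyⁱz is accepted.

qp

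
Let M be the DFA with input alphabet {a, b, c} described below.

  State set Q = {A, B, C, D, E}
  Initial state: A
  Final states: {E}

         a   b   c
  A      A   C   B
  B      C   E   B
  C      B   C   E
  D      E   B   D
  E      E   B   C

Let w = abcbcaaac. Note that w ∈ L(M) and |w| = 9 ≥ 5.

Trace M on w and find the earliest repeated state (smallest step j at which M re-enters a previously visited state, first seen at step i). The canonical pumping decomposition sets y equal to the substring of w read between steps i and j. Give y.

State sequence: A -a-> A -b-> C -c-> E -b-> B -c-> B -a-> C -a-> B -a-> C -c-> E
First repeat at step 1: A was already visited.

So i = 0, j = 1, giving x = w[0:0] = ε, y = w[0:1] = a, z = w[1:9] = bcbcaaac.
Check: |xy| = 1 ≤ 5 and |y| = 1 ≥ 1. Reading y takes M from A back to A, so every xyⁱz is accepted.

a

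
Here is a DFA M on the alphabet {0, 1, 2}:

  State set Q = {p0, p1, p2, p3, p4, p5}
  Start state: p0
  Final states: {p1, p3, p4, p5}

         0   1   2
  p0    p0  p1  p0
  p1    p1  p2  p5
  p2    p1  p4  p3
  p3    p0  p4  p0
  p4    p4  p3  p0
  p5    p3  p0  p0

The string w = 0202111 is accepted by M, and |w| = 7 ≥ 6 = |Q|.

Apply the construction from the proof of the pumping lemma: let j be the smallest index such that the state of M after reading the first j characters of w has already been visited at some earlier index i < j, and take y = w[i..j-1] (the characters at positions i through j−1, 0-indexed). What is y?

0

Run of M on w = 0 2 0 2 1 1 1:
  step 0: p0  (start)
  step 1: p0  (read 0: p0→p0)   ← first repeat (p0 seen earlier)
  step 2: p0  (read 2: p0→p0)
  step 3: p0  (read 0: p0→p0)
  step 4: p0  (read 2: p0→p0)
  step 5: p1  (read 1: p0→p1)
  step 6: p2  (read 1: p1→p2)
  step 7: p4  (read 1: p2→p4)

So i = 0, j = 1, giving x = w[0:0] = ε, y = w[0:1] = 0, z = w[1:7] = 202111.
Check: |xy| = 1 ≤ 6 and |y| = 1 ≥ 1. Reading y takes M from p0 back to p0, so every xyⁱz is accepted.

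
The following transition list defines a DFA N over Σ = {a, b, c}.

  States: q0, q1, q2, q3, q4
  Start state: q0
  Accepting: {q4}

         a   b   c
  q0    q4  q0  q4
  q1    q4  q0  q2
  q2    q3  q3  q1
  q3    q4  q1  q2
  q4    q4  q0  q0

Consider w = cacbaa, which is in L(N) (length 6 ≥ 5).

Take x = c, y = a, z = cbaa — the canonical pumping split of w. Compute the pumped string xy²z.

caacbaa

xy^2z = c·a·a·cbaa = caacbaa.
Reading y = a takes N from q4 back to q4, so after x·y·y the machine is still in q4, and z then leads to the accepting state q4. Hence caacbaa ∈ L(N).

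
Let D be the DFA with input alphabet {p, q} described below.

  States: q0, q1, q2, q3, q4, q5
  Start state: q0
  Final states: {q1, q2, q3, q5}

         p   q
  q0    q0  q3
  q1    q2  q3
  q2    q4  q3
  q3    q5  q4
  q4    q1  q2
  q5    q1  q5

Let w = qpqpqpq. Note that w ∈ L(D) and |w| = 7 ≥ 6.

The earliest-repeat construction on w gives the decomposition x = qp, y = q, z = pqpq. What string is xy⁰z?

qppqpq

xy⁰z = xz = qp·pqpq = qppqpq.
Reading y = q takes D from q5 back to q5, so after x the machine is still in q5, and z then leads to the accepting state q5. Hence qppqpq ∈ L(D).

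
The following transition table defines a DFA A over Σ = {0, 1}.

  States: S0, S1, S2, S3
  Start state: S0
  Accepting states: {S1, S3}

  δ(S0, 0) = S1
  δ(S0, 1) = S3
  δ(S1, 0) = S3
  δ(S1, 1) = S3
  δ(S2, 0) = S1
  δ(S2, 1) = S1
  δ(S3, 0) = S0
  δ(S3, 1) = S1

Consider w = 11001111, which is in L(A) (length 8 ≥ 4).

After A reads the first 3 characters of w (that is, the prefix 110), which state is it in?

State sequence: S0 -1-> S3 -1-> S1 -0-> S3

After reading 3 characters, A is in state S3.
(This kind of state-tracing is the core of the pumping-lemma construction: with 4 states, pigeonhole forces a repeat within the first 4 steps.)

S3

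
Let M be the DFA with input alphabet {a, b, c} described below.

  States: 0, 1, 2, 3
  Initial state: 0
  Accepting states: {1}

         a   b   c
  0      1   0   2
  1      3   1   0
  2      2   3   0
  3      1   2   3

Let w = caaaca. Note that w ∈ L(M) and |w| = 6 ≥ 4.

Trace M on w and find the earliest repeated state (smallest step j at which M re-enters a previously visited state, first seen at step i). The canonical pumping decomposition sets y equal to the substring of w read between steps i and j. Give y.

a

Run of M on w = c a a a c a:
  step 0: 0  (start)
  step 1: 2  (read c: 0→2)
  step 2: 2  (read a: 2→2)   ← first repeat (2 seen earlier)
  step 3: 2  (read a: 2→2)
  step 4: 2  (read a: 2→2)
  step 5: 0  (read c: 2→0)
  step 6: 1  (read a: 0→1)

So i = 1, j = 2, giving x = w[0:1] = c, y = w[1:2] = a, z = w[2:6] = aaca.
Check: |xy| = 2 ≤ 4 and |y| = 1 ≥ 1. Reading y takes M from 2 back to 2, so every xyⁱz is accepted.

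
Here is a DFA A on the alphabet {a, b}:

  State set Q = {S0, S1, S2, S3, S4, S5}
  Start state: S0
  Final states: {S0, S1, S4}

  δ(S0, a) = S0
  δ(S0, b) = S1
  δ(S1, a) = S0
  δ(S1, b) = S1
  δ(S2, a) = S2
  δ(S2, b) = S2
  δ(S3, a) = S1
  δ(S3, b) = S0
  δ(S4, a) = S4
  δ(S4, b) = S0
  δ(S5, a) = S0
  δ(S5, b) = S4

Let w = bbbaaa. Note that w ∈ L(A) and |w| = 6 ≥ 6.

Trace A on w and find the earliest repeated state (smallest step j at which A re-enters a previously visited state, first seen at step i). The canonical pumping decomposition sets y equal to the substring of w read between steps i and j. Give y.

b

State sequence: S0 -b-> S1 -b-> S1 -b-> S1 -a-> S0 -a-> S0 -a-> S0
First repeat at step 2: S1 was already visited.

So i = 1, j = 2, giving x = w[0:1] = b, y = w[1:2] = b, z = w[2:6] = baaa.
Check: |xy| = 2 ≤ 6 and |y| = 1 ≥ 1. Reading y takes A from S1 back to S1, so every xyⁱz is accepted.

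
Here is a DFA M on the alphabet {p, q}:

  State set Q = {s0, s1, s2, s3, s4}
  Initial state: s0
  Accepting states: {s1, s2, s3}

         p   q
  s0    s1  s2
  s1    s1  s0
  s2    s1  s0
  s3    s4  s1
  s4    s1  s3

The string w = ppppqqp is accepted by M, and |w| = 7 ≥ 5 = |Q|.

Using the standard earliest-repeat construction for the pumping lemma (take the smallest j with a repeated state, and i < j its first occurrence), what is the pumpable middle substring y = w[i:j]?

Run of M on w = p p p p q q p:
  step 0: s0  (start)
  step 1: s1  (read p: s0→s1)
  step 2: s1  (read p: s1→s1)   ← first repeat (s1 seen earlier)
  step 3: s1  (read p: s1→s1)
  step 4: s1  (read p: s1→s1)
  step 5: s0  (read q: s1→s0)
  step 6: s2  (read q: s0→s2)
  step 7: s1  (read p: s2→s1)

So i = 1, j = 2, giving x = w[0:1] = p, y = w[1:2] = p, z = w[2:7] = ppqqp.
Check: |xy| = 2 ≤ 5 and |y| = 1 ≥ 1. Reading y takes M from s1 back to s1, so every xyⁱz is accepted.

p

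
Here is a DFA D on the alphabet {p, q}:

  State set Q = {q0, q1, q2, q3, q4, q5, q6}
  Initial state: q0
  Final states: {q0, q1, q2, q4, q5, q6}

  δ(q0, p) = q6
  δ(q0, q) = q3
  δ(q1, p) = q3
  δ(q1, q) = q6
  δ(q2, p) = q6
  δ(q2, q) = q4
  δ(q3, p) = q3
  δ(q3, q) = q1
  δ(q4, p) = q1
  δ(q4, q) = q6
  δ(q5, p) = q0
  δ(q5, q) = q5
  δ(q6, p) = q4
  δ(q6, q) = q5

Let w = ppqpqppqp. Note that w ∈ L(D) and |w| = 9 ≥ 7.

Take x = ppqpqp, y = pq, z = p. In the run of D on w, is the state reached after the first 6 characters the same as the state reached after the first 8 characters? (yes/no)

no

State sequence: q0 -p-> q6 -p-> q4 -q-> q6 -p-> q4 -q-> q6 -p-> q4 -p-> q1 -q-> q6

After x (step 6): q4. After xy (step 8): q6.
They differ (q4 ≠ q6), so y is not a cycle from the state after x; this split is not the one the pumping-lemma construction produces, and pumping y need not keep the string in L(D).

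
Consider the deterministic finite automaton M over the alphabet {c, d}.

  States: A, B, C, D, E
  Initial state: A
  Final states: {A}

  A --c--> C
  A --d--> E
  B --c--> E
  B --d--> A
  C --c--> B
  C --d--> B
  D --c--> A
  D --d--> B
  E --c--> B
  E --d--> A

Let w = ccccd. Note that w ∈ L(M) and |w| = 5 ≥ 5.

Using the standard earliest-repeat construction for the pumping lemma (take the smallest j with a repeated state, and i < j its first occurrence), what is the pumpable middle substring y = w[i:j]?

State sequence: A -c-> C -c-> B -c-> E -c-> B -d-> A
First repeat at step 4: B was already visited.

So i = 2, j = 4, giving x = w[0:2] = cc, y = w[2:4] = cc, z = w[4:5] = d.
Check: |xy| = 4 ≤ 5 and |y| = 2 ≥ 1. Reading y takes M from B back to B, so every xyⁱz is accepted.
Since M has 5 states, any run of length ≥ 5 visits 5+1 states, so by pigeonhole some state repeats within the first 5 steps — that repeat gives the pumpable loop.

cc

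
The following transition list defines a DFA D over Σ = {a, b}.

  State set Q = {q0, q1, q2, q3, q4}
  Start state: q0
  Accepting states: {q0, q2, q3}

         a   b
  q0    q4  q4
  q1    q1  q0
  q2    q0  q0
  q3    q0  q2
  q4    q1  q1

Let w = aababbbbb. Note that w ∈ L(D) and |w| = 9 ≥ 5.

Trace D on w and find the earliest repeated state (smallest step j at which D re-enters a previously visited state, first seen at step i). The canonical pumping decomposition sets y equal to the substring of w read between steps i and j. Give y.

aab

State sequence: q0 -a-> q4 -a-> q1 -b-> q0 -a-> q4 -b-> q1 -b-> q0 -b-> q4 -b-> q1 -b-> q0
First repeat at step 3: q0 was already visited.

So i = 0, j = 3, giving x = w[0:0] = ε, y = w[0:3] = aab, z = w[3:9] = abbbbb.
Check: |xy| = 3 ≤ 5 and |y| = 3 ≥ 1. Reading y takes D from q0 back to q0, so every xyⁱz is accepted.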